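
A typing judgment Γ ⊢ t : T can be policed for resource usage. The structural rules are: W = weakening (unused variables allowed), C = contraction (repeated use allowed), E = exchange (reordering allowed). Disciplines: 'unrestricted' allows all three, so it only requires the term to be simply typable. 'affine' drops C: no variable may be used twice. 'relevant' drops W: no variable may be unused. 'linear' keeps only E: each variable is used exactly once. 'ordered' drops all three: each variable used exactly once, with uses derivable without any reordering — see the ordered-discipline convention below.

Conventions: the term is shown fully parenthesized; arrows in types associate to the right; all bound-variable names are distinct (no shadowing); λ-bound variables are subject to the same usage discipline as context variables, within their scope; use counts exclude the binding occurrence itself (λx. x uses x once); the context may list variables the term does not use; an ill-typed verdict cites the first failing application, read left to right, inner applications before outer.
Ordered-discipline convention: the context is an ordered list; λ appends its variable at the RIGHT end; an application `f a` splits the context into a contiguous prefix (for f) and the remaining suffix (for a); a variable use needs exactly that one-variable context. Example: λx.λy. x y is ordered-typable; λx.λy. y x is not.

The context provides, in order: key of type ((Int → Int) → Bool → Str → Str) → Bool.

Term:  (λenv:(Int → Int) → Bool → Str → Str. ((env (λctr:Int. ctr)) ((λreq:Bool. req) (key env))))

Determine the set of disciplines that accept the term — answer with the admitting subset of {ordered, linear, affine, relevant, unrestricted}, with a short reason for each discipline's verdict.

admitted by: relevant, unrestricted
counts: key: 1×; env (λ-bound): 2×; ctr (λ-bound): 1×; req (λ-bound): 1×
use order (left to right): env, ctr, req, key, env
typing: well-typed at ((Int → Int) → Bool → Str → Str) → Str → Str
ordered ✗ (uses contraction: env ×2)
linear ✗ (uses contraction: env ×2)
affine ✗ (uses contraction: env ×2)
relevant ✓ (every one of key, env, ctr, req appears)
unrestricted ✓ (typability at ((Int → Int) → Bool → Str → Str) → Str → Str is all that's needed)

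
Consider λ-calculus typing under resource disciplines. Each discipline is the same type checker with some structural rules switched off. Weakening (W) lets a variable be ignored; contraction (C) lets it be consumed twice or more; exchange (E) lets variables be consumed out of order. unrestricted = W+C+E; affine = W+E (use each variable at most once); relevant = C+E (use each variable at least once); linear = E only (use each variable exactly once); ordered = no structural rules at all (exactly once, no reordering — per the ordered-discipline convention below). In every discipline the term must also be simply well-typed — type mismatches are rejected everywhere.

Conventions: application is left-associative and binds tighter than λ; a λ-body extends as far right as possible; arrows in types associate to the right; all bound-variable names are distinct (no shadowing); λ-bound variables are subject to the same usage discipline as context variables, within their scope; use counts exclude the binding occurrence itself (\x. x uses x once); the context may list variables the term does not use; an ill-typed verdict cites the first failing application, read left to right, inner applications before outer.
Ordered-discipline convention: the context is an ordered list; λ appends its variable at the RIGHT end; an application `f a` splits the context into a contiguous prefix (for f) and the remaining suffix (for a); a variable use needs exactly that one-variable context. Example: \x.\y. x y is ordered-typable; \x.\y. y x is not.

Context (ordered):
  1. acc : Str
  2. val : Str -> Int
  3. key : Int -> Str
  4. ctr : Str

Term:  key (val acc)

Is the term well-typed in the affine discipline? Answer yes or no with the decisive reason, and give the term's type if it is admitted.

yes — at most one use each (acc, val, key, ctr); term : Str
usage: acc=1; val=1; key=1; ctr=0
use order (left to right): key, val, acc
typing: the term checks, with type Str
per-discipline verdicts: ordered ✗, linear ✗, affine ✓, relevant ✗, unrestricted ✓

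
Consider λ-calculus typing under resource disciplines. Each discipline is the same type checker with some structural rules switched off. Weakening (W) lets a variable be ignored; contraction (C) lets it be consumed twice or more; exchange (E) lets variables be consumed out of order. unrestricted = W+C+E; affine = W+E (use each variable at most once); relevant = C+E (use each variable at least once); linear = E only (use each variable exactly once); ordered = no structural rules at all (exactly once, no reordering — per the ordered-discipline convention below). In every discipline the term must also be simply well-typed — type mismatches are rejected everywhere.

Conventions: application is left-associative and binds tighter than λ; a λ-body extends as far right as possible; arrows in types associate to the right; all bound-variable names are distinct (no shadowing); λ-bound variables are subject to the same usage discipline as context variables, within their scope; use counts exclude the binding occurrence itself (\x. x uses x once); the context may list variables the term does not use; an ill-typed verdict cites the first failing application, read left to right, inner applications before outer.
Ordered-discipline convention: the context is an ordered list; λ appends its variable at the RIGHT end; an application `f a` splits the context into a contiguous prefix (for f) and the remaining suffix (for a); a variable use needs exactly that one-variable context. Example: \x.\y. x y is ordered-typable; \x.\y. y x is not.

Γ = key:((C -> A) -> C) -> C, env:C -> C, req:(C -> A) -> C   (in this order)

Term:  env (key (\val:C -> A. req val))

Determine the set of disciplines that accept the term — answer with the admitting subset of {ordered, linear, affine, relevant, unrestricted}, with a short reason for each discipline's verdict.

accepted by: linear, affine, relevant, unrestricted
counts: key=1; env=1; req=1; val [bound]=1
order of uses: env, key, req, val
typing: well-typed — term : C
ordered ✗ (no ordered split (uses run env, key, req, val))
linear ✓ (key, env, req, val: one use apiece)
affine ✓ (none of key, env, req, val used more than once)
relevant ✓ (key, env, req, val: all used, weakening unneeded)
unrestricted ✓ (typability at C is all that's needed)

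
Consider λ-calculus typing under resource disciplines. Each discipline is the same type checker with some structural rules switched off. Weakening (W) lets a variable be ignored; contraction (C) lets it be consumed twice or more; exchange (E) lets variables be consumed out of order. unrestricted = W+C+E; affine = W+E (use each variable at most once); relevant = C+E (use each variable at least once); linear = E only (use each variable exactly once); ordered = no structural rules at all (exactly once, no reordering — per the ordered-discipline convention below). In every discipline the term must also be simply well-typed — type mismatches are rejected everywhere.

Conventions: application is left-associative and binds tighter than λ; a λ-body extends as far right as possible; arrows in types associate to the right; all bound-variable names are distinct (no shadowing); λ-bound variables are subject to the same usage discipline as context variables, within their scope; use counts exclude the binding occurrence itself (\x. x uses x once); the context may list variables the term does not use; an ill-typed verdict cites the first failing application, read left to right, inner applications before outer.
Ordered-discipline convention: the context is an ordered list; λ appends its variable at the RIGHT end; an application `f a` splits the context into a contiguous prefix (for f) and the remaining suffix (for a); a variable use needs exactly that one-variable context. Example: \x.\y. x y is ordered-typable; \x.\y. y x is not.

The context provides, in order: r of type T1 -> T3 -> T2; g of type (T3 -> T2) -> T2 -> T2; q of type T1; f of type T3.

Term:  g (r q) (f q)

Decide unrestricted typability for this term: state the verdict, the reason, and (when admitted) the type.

no — a type mismatch blocks all five
variable uses: r: 1, g: 1, q: 2, f: 1
uses in reading order: g, r, q, f, q
typing: ill-typed: can't apply a value of type T3
summary: ordered ✗ · linear ✗ · affine ✗ · relevant ✗ · unrestricted ✗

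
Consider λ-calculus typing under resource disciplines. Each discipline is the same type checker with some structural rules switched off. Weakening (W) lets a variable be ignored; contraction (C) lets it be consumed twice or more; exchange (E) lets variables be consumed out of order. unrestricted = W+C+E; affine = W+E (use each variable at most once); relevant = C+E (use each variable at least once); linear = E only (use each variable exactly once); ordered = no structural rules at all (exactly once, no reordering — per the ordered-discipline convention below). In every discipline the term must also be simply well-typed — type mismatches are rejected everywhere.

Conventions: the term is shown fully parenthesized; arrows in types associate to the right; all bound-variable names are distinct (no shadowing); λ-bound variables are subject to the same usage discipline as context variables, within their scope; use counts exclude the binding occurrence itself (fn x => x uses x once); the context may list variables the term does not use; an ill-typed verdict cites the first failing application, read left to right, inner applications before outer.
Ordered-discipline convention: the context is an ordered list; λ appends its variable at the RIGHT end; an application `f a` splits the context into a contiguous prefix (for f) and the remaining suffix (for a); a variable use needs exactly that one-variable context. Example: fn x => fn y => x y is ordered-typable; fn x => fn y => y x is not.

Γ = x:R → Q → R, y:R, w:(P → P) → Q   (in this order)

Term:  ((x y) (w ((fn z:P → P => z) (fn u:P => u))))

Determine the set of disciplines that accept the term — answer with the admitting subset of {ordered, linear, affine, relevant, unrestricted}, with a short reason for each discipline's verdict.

admitted in: ordered, linear, affine, relevant, unrestricted
counts: x: 1, y: 1, w: 1, z (λ-bound): 1, u (λ-bound): 1
uses in reading order: x, y, w, z, u
typing: ✓ — R
ordered ✓ (x, y, w, z, u once each; derivable with no W/C/E)
linear ✓ (exactly-once usage across x, y, w, z, u)
affine ✓ (no duplicate uses among x, y, w, z, u)
relevant ✓ (at least one use each (x, y, w, z, u))
unrestricted ✓ (simply typable at R; W, C, E all held)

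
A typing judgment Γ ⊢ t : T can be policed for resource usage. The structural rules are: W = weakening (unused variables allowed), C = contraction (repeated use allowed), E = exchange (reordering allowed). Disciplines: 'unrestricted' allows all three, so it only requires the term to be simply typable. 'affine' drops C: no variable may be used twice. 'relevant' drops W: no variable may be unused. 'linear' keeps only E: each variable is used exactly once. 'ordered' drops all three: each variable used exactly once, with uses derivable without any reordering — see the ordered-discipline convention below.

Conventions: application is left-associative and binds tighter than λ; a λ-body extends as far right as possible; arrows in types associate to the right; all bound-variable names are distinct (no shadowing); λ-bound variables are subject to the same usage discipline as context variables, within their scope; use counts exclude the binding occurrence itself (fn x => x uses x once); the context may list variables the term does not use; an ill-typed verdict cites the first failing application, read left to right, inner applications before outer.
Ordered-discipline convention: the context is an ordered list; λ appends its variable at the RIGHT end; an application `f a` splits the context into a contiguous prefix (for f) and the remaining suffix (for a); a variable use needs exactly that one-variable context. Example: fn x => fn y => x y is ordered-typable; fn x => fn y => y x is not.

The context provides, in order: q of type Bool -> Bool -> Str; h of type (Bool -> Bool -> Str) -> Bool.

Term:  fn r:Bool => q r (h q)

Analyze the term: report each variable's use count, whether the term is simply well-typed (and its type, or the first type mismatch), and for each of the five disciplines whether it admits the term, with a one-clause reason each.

variable uses: q ×2; h ×1; r (bound) ×1
left-to-right use order: q, r, h, q
typing: the term checks, with type Bool -> Str
ordered ✗ (q ×2 used more than once (contraction))
linear ✗ (q ×2 used more than once (contraction))
affine ✗ (q ×2 used more than once (contraction))
relevant ✓ (every one of q, h, r appears)
unrestricted ✓ (type-checks (Bool -> Str) and nothing is barred)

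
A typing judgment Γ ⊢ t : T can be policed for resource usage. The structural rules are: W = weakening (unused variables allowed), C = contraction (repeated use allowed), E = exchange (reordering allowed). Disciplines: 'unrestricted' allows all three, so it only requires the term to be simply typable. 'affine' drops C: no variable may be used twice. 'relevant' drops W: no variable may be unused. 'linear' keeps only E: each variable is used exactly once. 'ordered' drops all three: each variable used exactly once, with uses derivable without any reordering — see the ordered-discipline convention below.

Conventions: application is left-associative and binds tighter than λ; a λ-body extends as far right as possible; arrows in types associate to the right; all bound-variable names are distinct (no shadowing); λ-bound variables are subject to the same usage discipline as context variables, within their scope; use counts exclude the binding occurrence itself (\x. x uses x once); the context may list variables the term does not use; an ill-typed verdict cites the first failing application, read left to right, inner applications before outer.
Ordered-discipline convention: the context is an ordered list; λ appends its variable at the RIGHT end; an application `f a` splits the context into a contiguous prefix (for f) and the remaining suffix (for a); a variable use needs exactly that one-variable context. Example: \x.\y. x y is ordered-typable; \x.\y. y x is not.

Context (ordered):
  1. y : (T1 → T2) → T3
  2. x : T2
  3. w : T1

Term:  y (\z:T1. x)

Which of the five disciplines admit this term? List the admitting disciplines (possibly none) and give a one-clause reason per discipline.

admitted by: affine, unrestricted
usage: y=1; x=1; w=0; z [bound]=0
left-to-right use order: y, x
typing: well-typed at T3
ordered: ✗ — needs weakening: w, z unused
linear: ✗ — needs weakening: w, z unused
affine: ✓ — none of y, x, w, z used more than once
relevant: ✗ — needs weakening: w, z unused
unrestricted: ✓ — well-typed at T3; no restrictions here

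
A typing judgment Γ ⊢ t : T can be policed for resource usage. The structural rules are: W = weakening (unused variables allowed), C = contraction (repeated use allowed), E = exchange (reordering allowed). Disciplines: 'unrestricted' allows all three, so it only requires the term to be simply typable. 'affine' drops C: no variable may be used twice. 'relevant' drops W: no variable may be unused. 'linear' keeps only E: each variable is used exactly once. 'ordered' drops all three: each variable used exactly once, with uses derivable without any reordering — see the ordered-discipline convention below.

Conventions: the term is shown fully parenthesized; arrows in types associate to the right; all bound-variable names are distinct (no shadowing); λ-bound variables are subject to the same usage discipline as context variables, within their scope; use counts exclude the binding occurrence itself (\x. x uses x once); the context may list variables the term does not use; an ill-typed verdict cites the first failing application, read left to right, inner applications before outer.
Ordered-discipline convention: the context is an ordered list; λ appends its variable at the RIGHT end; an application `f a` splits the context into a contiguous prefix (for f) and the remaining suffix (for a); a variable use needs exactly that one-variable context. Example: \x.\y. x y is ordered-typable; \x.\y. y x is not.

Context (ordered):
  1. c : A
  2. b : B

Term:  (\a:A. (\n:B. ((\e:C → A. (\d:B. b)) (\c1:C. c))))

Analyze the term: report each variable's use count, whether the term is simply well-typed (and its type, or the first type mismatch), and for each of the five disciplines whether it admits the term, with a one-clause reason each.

counts: c: 1, b: 1, a [bound]: 0, n [bound]: 0, e [bound]: 0, d [bound]: 0, c1 [bound]: 0
left-to-right use order: b, c
typing: the term checks, with type A → B → B → B
ordered: ✗, a, n, e, d, c1 left unused
linear: ✗, a, n, e, d, c1 left unused
affine: ✓, no duplicate uses among c, b, a, n, e, d, c1
relevant: ✗, a, n, e, d, c1 left unused
unrestricted: ✓, simply typable at A → B → B → B; W, C, E all held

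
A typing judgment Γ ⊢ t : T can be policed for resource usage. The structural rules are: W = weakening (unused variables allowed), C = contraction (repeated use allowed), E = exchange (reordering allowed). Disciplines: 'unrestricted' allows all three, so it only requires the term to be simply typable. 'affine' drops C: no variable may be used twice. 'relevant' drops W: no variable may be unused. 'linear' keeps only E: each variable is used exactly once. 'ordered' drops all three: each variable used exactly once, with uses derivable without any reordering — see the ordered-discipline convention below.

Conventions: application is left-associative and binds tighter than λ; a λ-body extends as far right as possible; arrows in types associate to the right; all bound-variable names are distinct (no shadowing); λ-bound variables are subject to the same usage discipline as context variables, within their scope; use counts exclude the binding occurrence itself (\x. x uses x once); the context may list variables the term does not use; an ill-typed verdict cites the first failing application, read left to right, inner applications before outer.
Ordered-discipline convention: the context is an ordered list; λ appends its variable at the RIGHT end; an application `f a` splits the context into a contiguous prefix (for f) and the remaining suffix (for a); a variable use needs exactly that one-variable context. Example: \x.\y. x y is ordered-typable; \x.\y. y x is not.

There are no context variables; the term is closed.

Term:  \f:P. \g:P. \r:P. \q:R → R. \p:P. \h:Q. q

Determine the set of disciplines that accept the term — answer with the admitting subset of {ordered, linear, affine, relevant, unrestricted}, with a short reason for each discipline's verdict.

admitted in: affine, unrestricted
use counts: f (λ-bound)=0; g (λ-bound)=0; r (λ-bound)=0; q (λ-bound)=1; p (λ-bound)=0; h (λ-bound)=0
uses in reading order: q
typing: well-typed at P → P → P → (R → R) → P → Q → R → R
ordered ✗ (needs weakening: f, g, r, p, h unused)
linear ✗ (needs weakening: f, g, r, p, h unused)
affine ✓ (at most one use each (f, g, r, q, p, h))
relevant ✗ (needs weakening: f, g, r, p, h unused)
unrestricted ✓ (typability at P → P → P → (R → R) → P → Q → R → R is all that's needed)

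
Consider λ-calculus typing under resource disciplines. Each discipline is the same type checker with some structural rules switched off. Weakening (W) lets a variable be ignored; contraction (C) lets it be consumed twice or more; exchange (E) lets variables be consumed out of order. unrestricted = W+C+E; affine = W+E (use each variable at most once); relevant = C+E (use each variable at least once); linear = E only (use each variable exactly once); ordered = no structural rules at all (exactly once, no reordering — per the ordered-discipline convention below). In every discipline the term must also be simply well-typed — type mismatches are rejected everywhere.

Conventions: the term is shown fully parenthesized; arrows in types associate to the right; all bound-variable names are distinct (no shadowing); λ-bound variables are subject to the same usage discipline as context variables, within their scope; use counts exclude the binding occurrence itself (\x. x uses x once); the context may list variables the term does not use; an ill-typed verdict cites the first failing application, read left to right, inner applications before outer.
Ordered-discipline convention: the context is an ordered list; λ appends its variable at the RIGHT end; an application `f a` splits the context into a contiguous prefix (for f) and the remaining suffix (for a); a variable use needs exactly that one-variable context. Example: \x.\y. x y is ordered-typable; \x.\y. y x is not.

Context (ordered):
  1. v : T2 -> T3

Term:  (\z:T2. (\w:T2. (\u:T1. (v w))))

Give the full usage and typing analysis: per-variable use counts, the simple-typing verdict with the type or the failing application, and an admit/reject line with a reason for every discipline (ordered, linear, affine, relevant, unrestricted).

usage: v: 1; z (λ-bound): 0; w (λ-bound): 1; u (λ-bound): 0
left-to-right use order: v, w
typing: well-typed at T2 -> T2 -> T1 -> T3
ordered ✗ (needs weakening: z, u unused)
linear ✗ (needs weakening: z, u unused)
affine ✓ (at most one use each (v, z, w, u))
relevant ✗ (needs weakening: z, u unused)
unrestricted ✓ (simply typable at T2 -> T2 -> T1 -> T3; W, C, E all held)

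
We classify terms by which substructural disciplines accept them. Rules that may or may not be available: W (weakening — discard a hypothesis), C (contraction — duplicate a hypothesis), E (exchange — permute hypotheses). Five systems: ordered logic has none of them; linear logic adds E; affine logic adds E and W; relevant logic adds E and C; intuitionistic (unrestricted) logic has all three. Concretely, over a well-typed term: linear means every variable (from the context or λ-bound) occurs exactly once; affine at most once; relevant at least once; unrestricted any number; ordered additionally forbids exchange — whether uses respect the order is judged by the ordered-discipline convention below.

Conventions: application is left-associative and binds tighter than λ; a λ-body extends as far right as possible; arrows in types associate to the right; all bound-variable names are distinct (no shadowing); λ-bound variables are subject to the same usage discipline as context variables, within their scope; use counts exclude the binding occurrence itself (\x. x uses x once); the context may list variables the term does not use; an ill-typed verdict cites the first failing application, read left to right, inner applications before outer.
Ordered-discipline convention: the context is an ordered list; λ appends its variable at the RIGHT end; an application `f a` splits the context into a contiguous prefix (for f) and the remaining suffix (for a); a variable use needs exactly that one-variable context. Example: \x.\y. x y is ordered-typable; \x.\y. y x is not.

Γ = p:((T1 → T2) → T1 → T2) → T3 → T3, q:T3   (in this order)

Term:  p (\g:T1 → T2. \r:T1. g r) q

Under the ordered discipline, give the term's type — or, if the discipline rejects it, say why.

term : T3
variable uses: p: 1; q: 1; g (bound): 1; r (bound): 1
use order (left to right): p, g, r, q
typing: well-typed — term : T3
all disciplines: ordered ✓; linear ✓; affine ✓; relevant ✓; unrestricted ✓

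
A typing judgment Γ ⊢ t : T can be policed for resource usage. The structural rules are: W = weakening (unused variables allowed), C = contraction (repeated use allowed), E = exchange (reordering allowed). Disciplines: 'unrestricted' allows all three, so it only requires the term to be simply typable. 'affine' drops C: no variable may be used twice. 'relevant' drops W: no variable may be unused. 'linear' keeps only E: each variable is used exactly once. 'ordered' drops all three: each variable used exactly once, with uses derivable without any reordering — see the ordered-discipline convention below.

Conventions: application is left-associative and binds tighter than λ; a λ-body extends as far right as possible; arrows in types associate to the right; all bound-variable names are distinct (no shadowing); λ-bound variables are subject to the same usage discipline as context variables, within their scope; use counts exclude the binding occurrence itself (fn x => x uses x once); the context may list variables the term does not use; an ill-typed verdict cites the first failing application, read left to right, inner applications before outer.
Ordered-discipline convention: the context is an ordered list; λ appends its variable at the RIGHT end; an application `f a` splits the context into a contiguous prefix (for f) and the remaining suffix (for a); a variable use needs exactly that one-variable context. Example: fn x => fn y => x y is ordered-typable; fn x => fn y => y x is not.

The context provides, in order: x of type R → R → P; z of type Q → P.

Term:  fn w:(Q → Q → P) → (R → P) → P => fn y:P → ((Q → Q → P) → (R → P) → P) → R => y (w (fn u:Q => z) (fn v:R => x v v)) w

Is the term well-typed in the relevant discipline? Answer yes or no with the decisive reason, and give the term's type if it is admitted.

no — u left unused
use counts: x: 1, z: 1, w (λ-bound): 2, y (λ-bound): 1, u (λ-bound): 0, v (λ-bound): 2
order of uses: y, w, z, x, v, v, w
typing: well-typed — term : ((Q → Q → P) → (R → P) → P) → (P → ((Q → Q → P) → (R → P) → P) → R) → R
per-discipline verdicts: ordered ✗; linear ✗; affine ✗; relevant ✗; unrestricted ✓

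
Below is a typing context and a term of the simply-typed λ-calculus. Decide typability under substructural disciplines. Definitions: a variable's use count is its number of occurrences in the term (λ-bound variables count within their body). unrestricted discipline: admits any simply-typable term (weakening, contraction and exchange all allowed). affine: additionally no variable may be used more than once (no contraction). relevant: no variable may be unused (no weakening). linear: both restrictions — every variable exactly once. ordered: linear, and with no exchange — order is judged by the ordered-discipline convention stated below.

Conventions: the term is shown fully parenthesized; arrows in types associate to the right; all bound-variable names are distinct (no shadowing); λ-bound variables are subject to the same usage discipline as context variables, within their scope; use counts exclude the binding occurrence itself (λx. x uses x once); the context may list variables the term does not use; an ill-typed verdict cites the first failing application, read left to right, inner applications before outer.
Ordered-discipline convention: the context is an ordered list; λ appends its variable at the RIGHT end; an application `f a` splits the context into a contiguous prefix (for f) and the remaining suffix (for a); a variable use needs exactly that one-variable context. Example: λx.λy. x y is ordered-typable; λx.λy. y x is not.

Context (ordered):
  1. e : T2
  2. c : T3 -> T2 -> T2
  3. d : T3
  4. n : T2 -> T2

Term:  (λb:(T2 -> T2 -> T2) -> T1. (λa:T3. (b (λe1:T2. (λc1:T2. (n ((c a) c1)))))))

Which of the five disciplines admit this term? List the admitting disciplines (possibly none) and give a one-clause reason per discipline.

admitting disciplines: affine, unrestricted
counts: e: 0; c: 1; d: 0; n: 1; b [bound]: 1; a [bound]: 1; e1 [bound]: 0; c1 [bound]: 1
order of uses: b, n, c, a, c1
typing: well-typed at ((T2 -> T2 -> T2) -> T1) -> T3 -> T1
ordered: ✗ — needs weakening: e, d, e1 unused
linear: ✗ — needs weakening: e, d, e1 unused
affine: ✓ — none of e, c, d, n, b, a, e1, c1 used more than once
relevant: ✗ — needs weakening: e, d, e1 unused
unrestricted: ✓ — simply typable at ((T2 -> T2 -> T2) -> T1) -> T3 -> T1; W, C, E all held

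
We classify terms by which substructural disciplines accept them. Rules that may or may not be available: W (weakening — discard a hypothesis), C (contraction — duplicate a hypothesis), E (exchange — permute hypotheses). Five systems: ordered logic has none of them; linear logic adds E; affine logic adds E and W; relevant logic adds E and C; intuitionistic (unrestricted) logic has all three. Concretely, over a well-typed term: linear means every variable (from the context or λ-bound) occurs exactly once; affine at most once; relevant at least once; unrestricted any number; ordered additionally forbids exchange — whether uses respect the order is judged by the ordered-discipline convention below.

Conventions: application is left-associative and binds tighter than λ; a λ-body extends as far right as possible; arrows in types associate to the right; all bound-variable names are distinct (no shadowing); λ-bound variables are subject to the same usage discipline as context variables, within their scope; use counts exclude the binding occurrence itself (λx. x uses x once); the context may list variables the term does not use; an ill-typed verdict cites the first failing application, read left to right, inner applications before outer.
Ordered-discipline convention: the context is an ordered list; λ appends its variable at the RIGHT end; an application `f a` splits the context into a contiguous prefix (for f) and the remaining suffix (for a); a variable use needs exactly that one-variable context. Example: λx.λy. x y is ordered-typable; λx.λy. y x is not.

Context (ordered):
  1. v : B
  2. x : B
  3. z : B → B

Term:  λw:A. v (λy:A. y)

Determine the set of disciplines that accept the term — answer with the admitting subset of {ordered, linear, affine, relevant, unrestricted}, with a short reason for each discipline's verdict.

admitted by: none
usage: v ×1, x ×0, z ×0, w (bound) ×0, y (bound) ×1
use order (left to right): v, y
typing: ill-typed: non-function type B applied to an argument
ordered: ✗, the type mismatch rejects it
linear: ✗, not simply typable
affine: ✗, fails simple typing
relevant: ✗, a type mismatch blocks all five
unrestricted: ✗, the type mismatch rejects it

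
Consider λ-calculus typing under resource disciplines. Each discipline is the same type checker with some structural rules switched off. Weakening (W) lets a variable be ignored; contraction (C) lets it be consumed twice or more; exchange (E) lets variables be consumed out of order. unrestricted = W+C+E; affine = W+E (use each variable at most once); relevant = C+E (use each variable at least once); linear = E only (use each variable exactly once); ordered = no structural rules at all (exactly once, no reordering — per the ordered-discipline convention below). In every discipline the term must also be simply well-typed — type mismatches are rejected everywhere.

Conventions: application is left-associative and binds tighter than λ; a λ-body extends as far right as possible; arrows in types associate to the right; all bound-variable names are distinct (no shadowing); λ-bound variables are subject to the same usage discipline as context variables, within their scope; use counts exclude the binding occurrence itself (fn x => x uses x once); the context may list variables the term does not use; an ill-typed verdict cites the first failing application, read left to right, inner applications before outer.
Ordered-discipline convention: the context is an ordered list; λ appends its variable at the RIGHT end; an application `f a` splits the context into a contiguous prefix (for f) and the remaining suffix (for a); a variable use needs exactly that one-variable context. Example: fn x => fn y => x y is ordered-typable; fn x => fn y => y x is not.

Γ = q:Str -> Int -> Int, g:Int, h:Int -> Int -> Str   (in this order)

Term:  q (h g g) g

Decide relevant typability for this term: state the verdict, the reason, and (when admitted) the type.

yes — every one of q, g, h appears; term : Int
usage: q=1; g=3; h=1
order of uses: q, h, g, g, g
typing: well-typed at Int
per-discipline verdicts: ordered ✗; linear ✗; affine ✗; relevant ✓; unrestricted ✓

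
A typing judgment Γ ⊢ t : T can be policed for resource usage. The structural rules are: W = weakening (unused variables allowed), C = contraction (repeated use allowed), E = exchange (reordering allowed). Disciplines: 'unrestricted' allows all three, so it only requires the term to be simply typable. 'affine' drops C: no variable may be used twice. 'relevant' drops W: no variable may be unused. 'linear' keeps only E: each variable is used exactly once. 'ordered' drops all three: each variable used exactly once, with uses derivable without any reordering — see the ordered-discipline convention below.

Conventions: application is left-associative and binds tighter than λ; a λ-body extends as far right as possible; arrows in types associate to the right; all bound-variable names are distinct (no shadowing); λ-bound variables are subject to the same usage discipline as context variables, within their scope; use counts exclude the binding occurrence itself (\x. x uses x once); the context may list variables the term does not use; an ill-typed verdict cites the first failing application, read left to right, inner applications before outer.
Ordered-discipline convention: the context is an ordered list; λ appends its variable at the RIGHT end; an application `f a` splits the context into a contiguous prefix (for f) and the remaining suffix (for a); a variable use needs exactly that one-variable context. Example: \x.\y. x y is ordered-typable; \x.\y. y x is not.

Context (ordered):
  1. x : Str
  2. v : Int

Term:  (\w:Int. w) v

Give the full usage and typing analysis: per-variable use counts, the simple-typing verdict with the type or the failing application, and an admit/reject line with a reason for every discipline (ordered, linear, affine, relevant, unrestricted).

usage: x ×0, v ×1, w (λ-bound) ×1
order of uses: w, v
typing: ✓ — Int
ordered ✗ (unused: x — weakening required)
linear ✗ (unused: x — weakening required)
affine ✓ (at most one use each (x, v, w))
relevant ✗ (unused: x — weakening required)
unrestricted ✓ (typability at Int is all that's needed)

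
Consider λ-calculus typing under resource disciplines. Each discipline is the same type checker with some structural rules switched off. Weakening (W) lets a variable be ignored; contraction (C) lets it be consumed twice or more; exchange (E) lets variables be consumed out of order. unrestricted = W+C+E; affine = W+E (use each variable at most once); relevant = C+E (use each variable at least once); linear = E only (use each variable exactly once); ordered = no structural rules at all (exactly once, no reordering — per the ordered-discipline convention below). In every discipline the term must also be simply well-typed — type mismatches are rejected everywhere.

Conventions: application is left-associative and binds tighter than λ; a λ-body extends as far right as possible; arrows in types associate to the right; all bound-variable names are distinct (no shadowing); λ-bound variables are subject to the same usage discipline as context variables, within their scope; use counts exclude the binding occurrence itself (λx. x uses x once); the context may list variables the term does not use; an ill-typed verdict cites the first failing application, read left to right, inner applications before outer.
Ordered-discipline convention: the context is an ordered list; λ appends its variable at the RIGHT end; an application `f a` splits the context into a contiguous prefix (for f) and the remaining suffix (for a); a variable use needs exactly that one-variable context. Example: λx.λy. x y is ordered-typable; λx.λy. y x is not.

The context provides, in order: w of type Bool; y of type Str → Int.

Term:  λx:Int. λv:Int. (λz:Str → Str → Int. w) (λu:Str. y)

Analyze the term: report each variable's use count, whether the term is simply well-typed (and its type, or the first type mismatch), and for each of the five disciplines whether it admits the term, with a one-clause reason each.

usage: w ×1, y ×1, x [bound] ×0, v [bound] ×0, z [bound] ×0, u [bound] ×0
uses in reading order: w, y
typing: well-typed at Int → Int → Bool
ordered ✗ (x, v, z, u left unused)
linear ✗ (x, v, z, u left unused)
affine ✓ (at most one use each (w, y, x, v, z, u))
relevant ✗ (x, v, z, u left unused)
unrestricted ✓ (well-typed at Int → Int → Bool; no restrictions here)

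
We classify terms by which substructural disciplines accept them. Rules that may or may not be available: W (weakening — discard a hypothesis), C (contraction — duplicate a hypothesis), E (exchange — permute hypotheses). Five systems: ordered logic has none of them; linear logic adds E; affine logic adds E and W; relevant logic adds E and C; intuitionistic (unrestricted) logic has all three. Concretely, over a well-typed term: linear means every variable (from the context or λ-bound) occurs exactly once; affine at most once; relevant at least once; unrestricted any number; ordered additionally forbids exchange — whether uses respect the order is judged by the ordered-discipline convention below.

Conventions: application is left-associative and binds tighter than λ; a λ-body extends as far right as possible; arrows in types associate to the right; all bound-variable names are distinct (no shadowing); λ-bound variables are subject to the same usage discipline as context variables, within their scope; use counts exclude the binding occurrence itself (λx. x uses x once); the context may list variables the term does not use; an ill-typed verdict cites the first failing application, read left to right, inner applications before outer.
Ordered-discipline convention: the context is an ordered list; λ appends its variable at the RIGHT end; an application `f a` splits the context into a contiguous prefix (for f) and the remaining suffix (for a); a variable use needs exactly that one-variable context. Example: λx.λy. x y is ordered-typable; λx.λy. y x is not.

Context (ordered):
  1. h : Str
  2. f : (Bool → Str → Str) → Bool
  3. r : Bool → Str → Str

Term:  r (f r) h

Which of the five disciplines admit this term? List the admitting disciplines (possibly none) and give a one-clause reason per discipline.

admitted by: relevant, unrestricted
usage: h ×1; f ×1; r ×2
uses in reading order: r, f, r, h
typing: well-typed — term : Str
ordered: ✗, uses contraction: r ×2
linear: ✗, uses contraction: r ×2
affine: ✗, uses contraction: r ×2
relevant: ✓, at least one use each (h, f, r)
unrestricted: ✓, typability at Str is all that's needed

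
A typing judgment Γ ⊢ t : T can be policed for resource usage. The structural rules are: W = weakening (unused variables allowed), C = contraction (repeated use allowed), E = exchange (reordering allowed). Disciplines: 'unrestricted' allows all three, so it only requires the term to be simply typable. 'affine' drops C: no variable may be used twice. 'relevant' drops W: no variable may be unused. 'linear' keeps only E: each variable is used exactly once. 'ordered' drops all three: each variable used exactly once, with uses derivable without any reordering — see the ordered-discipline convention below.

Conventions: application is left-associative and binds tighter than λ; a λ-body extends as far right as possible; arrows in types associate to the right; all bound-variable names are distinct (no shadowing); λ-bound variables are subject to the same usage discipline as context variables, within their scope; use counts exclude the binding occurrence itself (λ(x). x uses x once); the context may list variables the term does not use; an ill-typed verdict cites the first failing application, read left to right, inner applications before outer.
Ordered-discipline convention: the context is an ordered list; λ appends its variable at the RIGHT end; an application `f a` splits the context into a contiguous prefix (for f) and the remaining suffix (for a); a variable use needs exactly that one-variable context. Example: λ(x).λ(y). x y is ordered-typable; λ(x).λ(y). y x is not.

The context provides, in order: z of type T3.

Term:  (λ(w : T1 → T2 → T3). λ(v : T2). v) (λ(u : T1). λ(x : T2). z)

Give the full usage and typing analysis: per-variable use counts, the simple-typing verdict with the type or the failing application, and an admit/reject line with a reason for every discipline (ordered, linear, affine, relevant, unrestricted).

usage: z ×1; w (λ-bound) ×0; v (λ-bound) ×1; u (λ-bound) ×0; x (λ-bound) ×0
uses in reading order: v, z
typing: well-typed — term : T2 → T2
ordered: ✗ — unused: w, u, x — weakening required
linear: ✗ — unused: w, u, x — weakening required
affine: ✓ — z, w, v, u, x: no repeats, contraction unneeded
relevant: ✗ — unused: w, u, x — weakening required
unrestricted: ✓ — well-typed at T2 → T2; no restrictions here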